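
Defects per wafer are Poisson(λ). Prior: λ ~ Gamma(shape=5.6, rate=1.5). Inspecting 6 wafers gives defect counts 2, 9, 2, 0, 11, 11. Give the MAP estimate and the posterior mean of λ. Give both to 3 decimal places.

MAP estimate = 5.280, posterior mean = 5.413

Σ counts = 35. Posterior: Gamma(shape = 5.6+35 = 40.6, rate = 1.5+6 = 7.5).
Mode = (α−1)/β = 39.6/7.5 = 5.280.
Mean = α/β = 40.6/7.5 = 5.413.
The mean is pulled above the mode by the posterior's right skew.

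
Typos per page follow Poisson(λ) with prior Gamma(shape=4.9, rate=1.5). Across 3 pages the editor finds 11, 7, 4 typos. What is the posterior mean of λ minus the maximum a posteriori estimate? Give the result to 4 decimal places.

Σ counts = 22. Posterior: Gamma(shape = 4.9+22 = 26.9, rate = 1.5+3 = 4.5).
Mode = (α−1)/β = 25.9/4.5 = 5.7556.
Mean = α/β = 26.9/4.5 = 5.9778.
Difference = 5.9778 − 5.7556 = 0.2222.
The posterior is right-skewed, so the mean exceeds the mode.

0.2222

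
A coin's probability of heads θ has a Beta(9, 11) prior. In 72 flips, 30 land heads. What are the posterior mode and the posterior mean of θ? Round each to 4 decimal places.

posterior mode = 0.4222, posterior mean = 0.4239

Posterior: Beta(9+30, 11+42) = Beta(39, 53).
Mode = (39−1)/(39+53−2) = 38/90 = 0.4222.
Mean = 39/(39+53) = 39/92 = 0.4239.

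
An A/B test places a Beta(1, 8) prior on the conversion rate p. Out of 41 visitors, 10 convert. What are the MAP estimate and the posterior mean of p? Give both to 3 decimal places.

Posterior: Beta(1+10, 8+31) = Beta(11, 39).
Mode = (11−1)/(11+39−2) = 10/48 = 0.208.
Mean = 11/(11+39) = 11/50 = 0.220.
The mean is pulled above the mode by the posterior's right skew.

MAP: 0.208. Posterior mean: 0.220.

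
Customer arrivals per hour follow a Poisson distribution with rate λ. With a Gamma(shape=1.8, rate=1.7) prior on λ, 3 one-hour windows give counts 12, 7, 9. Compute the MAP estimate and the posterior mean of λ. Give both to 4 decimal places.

MAP: 6.1277. Posterior mean: 6.3404.

Σ counts = 28. Posterior: Gamma(shape = 1.8+28 = 29.8, rate = 1.7+3 = 4.7).
Mode = (α−1)/β = 28.8/4.7 = 6.1277.
Mean = α/β = 29.8/4.7 = 6.3404.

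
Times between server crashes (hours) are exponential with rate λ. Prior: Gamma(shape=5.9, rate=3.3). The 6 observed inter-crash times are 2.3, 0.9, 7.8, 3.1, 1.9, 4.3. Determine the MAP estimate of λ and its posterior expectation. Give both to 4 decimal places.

MAP estimate = 0.4619, posterior expectation = 0.5042

Σ times = 20.3. Posterior: Gamma(shape = 5.9+6 = 11.9, rate = 3.3+20.3 = 23.6).
Mode = (α−1)/β = 10.9/23.6 = 0.4619.
Mean = α/β = 11.9/23.6 = 0.5042.
The posterior is right-skewed, so the mean exceeds the mode.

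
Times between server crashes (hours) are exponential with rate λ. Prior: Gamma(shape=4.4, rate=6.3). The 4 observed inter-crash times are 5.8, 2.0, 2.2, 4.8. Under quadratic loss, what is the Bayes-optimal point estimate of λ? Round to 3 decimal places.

Σ times = 14.8. Posterior: Gamma(shape = 4.4+4 = 8.4, rate = 6.3+14.8 = 21.1).
Mode = (α−1)/β = 7.4/21.1 = 0.351.
Mean = α/β = 8.4/21.1 = 0.398.
Quadratic loss ⇒ the optimal estimator is the posterior mean.

0.398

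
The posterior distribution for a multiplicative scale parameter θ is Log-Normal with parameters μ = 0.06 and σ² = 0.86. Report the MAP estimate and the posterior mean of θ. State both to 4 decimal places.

MAP: 0.4493. Posterior mean: 1.6323.

Mode = exp(μ − σ²) = exp(-0.80) = 0.4493.
Mean = exp(μ + σ²/2) = exp(0.490) = 1.6323.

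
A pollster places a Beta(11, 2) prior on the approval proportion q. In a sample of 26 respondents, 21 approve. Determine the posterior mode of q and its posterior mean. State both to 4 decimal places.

Posterior: Beta(11+21, 2+5) = Beta(32, 7).
Mode = (32−1)/(32+7−2) = 31/37 = 0.8378.
Mean = 32/(32+7) = 32/39 = 0.8205.
The posterior is left-skewed, so the mode exceeds the mean.

MAP = 0.8378; posterior mean = 0.8205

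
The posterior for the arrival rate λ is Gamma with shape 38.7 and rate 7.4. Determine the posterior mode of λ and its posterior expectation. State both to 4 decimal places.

posterior mode = 5.0946, posterior expectation = 5.2297

Mode = (α−1)/β = 37.7/7.4 = 5.0946.
Mean = α/β = 38.7/7.4 = 5.2297.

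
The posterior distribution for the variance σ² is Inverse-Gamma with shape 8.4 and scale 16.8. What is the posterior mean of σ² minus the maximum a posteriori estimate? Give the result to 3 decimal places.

0.483

Mode = β/(α+1) = 16.8/9.4 = 1.787.
Mean = β/(α−1) = 16.8/7.4 = 2.270.
Difference = 2.270 − 1.787 = 0.483.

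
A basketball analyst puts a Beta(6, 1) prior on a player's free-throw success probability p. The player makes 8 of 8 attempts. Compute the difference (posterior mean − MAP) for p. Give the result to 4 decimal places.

-0.0667

Posterior: Beta(6+8, 1+0) = Beta(14, 1).
Since β = 1 ≤ 1 and α > 1, the Beta density is monotone increasing on [0,1]; the mode is at 1.
Mean = 14/(14+1) = 0.9333.
Difference = 0.9333 − 1.0000 = -0.0667.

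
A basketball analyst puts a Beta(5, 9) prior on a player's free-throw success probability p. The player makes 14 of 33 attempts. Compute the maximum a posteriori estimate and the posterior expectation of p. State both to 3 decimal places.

Posterior: Beta(5+14, 9+19) = Beta(19, 28).
Mode = (19−1)/(19+28−2) = 18/45 = 0.400.
Mean = 19/(19+28) = 19/47 = 0.404.

MAP = 0.400; posterior mean = 0.404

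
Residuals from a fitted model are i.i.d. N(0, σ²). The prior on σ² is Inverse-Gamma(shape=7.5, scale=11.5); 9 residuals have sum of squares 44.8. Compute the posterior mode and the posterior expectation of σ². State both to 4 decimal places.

MAP: 2.6077. Posterior mean: 3.0818.

Posterior: Inverse-Gamma(shape = 7.5+9/2 = 12.0, scale = 11.5+44.8/2 = 33.9).
Mode = β/(α+1) = 33.9/13.0 = 2.6077.
Mean = β/(α−1) = 33.9/11.0 = 3.0818.
The mean is pulled above the mode by the posterior's right skew.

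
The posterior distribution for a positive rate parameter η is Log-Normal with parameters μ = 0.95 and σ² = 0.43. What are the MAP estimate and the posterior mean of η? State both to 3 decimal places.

Mode = exp(μ − σ²) = exp(0.52) = 1.682.
Mean = exp(μ + σ²/2) = exp(1.165) = 3.206.
The posterior is right-skewed, so the mean exceeds the mode.

MAP: 1.682. Posterior mean: 3.206.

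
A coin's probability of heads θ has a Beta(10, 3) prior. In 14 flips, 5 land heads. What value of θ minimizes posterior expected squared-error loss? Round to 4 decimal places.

Posterior: Beta(10+5, 3+9) = Beta(15, 12).
Mode = (15−1)/(15+12−2) = 14/25 = 0.5600.
Mean = 15/(15+12) = 15/27 = 0.5556.
Squared-error loss ⇒ the optimal estimator is the posterior mean.

0.5556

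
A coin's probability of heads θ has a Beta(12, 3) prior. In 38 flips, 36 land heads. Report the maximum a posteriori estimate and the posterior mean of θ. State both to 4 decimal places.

Posterior: Beta(12+36, 3+2) = Beta(48, 5).
Mode = (48−1)/(48+5−2) = 47/51 = 0.9216.
Mean = 48/(48+5) = 48/53 = 0.9057.

maximum a posteriori estimate = 0.9216, posterior mean = 0.9057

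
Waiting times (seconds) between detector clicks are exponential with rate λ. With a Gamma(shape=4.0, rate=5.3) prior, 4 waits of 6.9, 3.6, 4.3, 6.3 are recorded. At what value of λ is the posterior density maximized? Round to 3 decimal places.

Σ times = 21.1. Posterior: Gamma(shape = 4.0+4 = 8.0, rate = 5.3+21.1 = 26.4).
Mode = (α−1)/β = 7.0/26.4 = 0.265.
Mean = α/β = 8.0/26.4 = 0.303.
This is the posterior mode — the MAP estimate.

0.265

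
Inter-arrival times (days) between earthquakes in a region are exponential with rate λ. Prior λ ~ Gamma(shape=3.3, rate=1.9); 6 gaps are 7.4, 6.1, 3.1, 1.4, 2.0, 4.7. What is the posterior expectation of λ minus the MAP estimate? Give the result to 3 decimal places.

Σ times = 24.7. Posterior: Gamma(shape = 3.3+6 = 9.3, rate = 1.9+24.7 = 26.6).
Mode = (α−1)/β = 8.3/26.6 = 0.312.
Mean = α/β = 9.3/26.6 = 0.350.
Difference = 0.350 − 0.312 = 0.038.

0.038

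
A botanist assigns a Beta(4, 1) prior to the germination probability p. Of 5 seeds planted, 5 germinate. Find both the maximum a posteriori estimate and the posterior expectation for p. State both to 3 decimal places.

Posterior: Beta(4+5, 1+0) = Beta(9, 1).
Since β = 1 ≤ 1 and α > 1, the Beta density is monotone increasing on [0,1]; the mode is at 1.
Mean = 9/(9+1) = 0.900.

MAP = 1.000, posterior mean = 0.900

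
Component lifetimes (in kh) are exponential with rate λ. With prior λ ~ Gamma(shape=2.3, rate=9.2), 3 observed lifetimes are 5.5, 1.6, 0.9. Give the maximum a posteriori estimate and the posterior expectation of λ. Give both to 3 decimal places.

Σ times = 8.0. Posterior: Gamma(shape = 2.3+3 = 5.3, rate = 9.2+8.0 = 17.2).
Mode = (α−1)/β = 4.3/17.2 = 0.250.
Mean = α/β = 5.3/17.2 = 0.308.
Mean > mode: the posterior has a right tail.

λ_MAP = 0.250, E[λ|data] = 0.308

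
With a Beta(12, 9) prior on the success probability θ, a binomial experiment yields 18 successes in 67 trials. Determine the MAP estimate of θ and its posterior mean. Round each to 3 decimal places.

Posterior: Beta(12+18, 9+49) = Beta(30, 58).
Mode = (30−1)/(30+58−2) = 29/86 = 0.337.
Mean = 30/(30+58) = 30/88 = 0.341.

MAP: 0.337. Posterior mean: 0.341.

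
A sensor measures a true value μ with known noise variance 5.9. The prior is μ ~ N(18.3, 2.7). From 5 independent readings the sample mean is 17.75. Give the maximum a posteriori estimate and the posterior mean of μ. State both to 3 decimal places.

Posterior for μ is Normal. Precision-weighted mean: (1/2.7·18.3 + 5/5.9·17.75) / (1/2.7 + 5/5.9) = 17.917.
A Normal posterior is symmetric, so mode = mean.

MAP = 17.917, posterior mean = 17.917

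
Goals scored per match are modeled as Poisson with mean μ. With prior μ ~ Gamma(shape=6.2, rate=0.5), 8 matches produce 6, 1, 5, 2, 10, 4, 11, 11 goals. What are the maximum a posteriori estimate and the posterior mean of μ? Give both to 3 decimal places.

Σ counts = 50. Posterior: Gamma(shape = 6.2+50 = 56.2, rate = 0.5+8 = 8.5).
Mode = (α−1)/β = 55.2/8.5 = 6.494.
Mean = α/β = 56.2/8.5 = 6.612.

MAP: 6.494. Posterior mean: 6.612.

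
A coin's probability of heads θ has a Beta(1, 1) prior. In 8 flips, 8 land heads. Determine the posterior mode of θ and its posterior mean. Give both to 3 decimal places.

MAP = 1.000, posterior mean = 0.900

Posterior: Beta(1+8, 1+0) = Beta(9, 1).
Since β = 1 ≤ 1 and α > 1, the Beta density is monotone increasing on [0,1]; the mode is at 1.
Mean = 9/(9+1) = 0.900.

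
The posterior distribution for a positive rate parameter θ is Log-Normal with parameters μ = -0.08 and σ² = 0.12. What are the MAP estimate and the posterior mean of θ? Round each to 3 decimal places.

Mode = exp(μ − σ²) = exp(-0.20) = 0.819.
Mean = exp(μ + σ²/2) = exp(-0.020) = 0.980.
Right-skewed posterior ⇒ mode < mean.

MAP = 0.819; posterior mean = 0.980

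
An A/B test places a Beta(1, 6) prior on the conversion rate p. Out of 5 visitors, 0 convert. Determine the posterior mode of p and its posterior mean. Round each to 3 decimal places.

p_MAP = 0.000, E[p|data] = 0.083

Posterior: Beta(1+0, 6+5) = Beta(1, 11).
Since α = 1 ≤ 1 and β > 1, the Beta density is monotone decreasing on [0,1]; the mode is at 0.
Mean = 1/(1+11) = 0.083.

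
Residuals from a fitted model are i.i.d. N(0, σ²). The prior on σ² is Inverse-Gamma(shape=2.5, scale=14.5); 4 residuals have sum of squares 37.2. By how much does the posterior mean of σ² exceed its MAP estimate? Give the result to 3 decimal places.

3.439

Posterior: Inverse-Gamma(shape = 2.5+4/2 = 4.5, scale = 14.5+37.2/2 = 33.1).
Mode = β/(α+1) = 33.1/5.5 = 6.018.
Mean = β/(α−1) = 33.1/3.5 = 9.457.
Difference = 9.457 − 6.018 = 3.439.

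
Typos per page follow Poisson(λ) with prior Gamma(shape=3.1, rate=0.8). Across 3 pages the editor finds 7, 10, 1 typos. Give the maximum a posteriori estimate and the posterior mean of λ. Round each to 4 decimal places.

Σ counts = 18. Posterior: Gamma(shape = 3.1+18 = 21.1, rate = 0.8+3 = 3.8).
Mode = (α−1)/β = 20.1/3.8 = 5.2895.
Mean = α/β = 21.1/3.8 = 5.5526.
The mean is pulled above the mode by the posterior's right skew.

λ_MAP = 5.2895, E[λ|data] = 5.5526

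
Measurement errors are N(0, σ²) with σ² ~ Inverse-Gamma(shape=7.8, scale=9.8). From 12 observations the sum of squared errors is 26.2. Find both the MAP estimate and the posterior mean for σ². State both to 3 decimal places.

MAP: 1.547. Posterior mean: 1.789.

Posterior: Inverse-Gamma(shape = 7.8+12/2 = 13.8, scale = 9.8+26.2/2 = 22.9).
Mode = β/(α+1) = 22.9/14.8 = 1.547.
Mean = β/(α−1) = 22.9/12.8 = 1.789.
The posterior is right-skewed, so the mean exceeds the mode.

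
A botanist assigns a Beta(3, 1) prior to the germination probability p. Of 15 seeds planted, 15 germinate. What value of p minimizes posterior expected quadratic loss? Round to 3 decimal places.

Posterior: Beta(3+15, 1+0) = Beta(18, 1).
Since β = 1 ≤ 1 and α > 1, the Beta density is monotone increasing on [0,1]; the mode is at 1.
Mean = 18/(18+1) = 0.947.
Quadratic loss ⇒ the optimal estimator is the posterior mean.

0.947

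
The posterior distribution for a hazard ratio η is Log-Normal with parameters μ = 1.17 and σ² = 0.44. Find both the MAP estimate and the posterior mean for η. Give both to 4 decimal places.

MAP: 2.0751. Posterior mean: 4.0149.

Mode = exp(μ − σ²) = exp(0.73) = 2.0751.
Mean = exp(μ + σ²/2) = exp(1.390) = 4.0149.
Right-skewed posterior ⇒ mode < mean.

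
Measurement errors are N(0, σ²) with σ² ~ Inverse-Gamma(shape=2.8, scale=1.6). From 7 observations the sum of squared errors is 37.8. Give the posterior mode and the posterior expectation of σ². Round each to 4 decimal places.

Posterior: Inverse-Gamma(shape = 2.8+7/2 = 6.3, scale = 1.6+37.8/2 = 20.5).
Mode = β/(α+1) = 20.5/7.3 = 2.8082.
Mean = β/(α−1) = 20.5/5.3 = 3.8679.
Mean > mode: the posterior has a right tail.

MAP: 2.8082. Posterior mean: 3.8679.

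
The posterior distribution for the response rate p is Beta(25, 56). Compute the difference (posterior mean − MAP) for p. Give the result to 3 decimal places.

Mode = (25−1)/(25+56−2) = 24/79 = 0.304.
Mean = 25/(25+56) = 25/81 = 0.309.
Difference = 0.309 − 0.304 = 0.005.

0.005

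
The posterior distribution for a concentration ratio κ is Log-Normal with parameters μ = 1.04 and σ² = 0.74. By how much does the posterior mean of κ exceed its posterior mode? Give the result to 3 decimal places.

Mode = exp(μ − σ²) = exp(0.30) = 1.350.
Mean = exp(μ + σ²/2) = exp(1.410) = 4.096.
Difference = 4.096 − 1.350 = 2.746.

2.746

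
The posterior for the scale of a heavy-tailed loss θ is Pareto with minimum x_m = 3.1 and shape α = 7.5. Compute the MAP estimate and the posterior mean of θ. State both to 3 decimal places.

The Pareto density is strictly decreasing on [x_m, ∞), so the mode is x_m = 3.100.
Mean = α·x_m/(α−1) = 7.5·3.1/6.5 = 3.577.

θ_MAP = 3.100, E[θ|data] = 3.577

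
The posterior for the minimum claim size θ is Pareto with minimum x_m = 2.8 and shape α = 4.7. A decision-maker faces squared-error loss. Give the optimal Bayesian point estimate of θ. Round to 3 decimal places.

3.557

The Pareto density is strictly decreasing on [x_m, ∞), so the mode is x_m = 2.800.
Mean = α·x_m/(α−1) = 4.7·2.8/3.7 = 3.557.
Squared-error loss ⇒ the optimal estimator is the posterior mean.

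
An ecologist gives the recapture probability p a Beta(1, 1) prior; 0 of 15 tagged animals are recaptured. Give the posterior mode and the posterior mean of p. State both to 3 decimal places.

Posterior: Beta(1+0, 1+15) = Beta(1, 16).
Since α = 1 ≤ 1 and β > 1, the Beta density is monotone decreasing on [0,1]; the mode is at 0.
Mean = 1/(1+16) = 0.059.
The mean is pulled above the mode by the posterior's right skew.

MAP: 0.000. Posterior mean: 0.059.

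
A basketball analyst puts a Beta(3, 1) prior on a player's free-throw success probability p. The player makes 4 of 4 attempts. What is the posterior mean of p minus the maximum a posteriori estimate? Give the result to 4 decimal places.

Posterior: Beta(3+4, 1+0) = Beta(7, 1).
Since β = 1 ≤ 1 and α > 1, the Beta density is monotone increasing on [0,1]; the mode is at 1.
Mean = 7/(7+1) = 0.8750.
Difference = 0.8750 − 1.0000 = -0.1250.

-0.1250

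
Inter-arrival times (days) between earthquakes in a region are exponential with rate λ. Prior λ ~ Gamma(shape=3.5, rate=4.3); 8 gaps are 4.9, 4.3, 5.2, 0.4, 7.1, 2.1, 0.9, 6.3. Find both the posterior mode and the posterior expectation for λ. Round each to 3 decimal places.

Σ times = 31.2. Posterior: Gamma(shape = 3.5+8 = 11.5, rate = 4.3+31.2 = 35.5).
Mode = (α−1)/β = 10.5/35.5 = 0.296.
Mean = α/β = 11.5/35.5 = 0.324.

MAP = 0.296; posterior mean = 0.324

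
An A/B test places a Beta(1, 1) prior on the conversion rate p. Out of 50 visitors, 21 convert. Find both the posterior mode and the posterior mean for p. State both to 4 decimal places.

MAP = 0.4200; posterior mean = 0.4231

Posterior: Beta(1+21, 1+29) = Beta(22, 30).
Mode = (22−1)/(22+30−2) = 21/50 = 0.4200.
Mean = 22/(22+30) = 22/52 = 0.4231.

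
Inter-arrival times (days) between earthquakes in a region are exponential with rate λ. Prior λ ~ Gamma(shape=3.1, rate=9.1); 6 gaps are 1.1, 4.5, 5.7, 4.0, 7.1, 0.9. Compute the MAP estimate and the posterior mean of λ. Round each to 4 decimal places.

MAP: 0.2500. Posterior mean: 0.2809.

Σ times = 23.3. Posterior: Gamma(shape = 3.1+6 = 9.1, rate = 9.1+23.3 = 32.4).
Mode = (α−1)/β = 8.1/32.4 = 0.2500.
Mean = α/β = 9.1/32.4 = 0.2809.
Right-skewed posterior ⇒ mode < mean.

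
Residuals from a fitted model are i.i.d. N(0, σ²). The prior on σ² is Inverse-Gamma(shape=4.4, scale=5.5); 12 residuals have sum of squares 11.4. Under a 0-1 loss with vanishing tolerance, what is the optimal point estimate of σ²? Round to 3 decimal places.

0.982

Posterior: Inverse-Gamma(shape = 4.4+12/2 = 10.4, scale = 5.5+11.4/2 = 11.2).
Mode = β/(α+1) = 11.2/11.4 = 0.982.
Mean = β/(α−1) = 11.2/9.4 = 1.191.
This is the posterior mode — the MAP estimate.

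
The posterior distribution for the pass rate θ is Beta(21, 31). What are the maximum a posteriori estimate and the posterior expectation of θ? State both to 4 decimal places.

θ_MAP = 0.4000, E[θ|data] = 0.4038

Mode = (21−1)/(21+31−2) = 20/50 = 0.4000.
Mean = 21/(21+31) = 21/52 = 0.4038.
Mean > mode: the posterior has a right tail.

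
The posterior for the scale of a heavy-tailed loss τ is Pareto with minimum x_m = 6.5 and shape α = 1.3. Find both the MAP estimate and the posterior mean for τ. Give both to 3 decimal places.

MAP = 6.500, posterior mean = 28.167

The Pareto density is strictly decreasing on [x_m, ∞), so the mode is x_m = 6.500.
Mean = α·x_m/(α−1) = 1.3·6.5/0.3 = 28.167.
The mean is pulled above the mode by the posterior's right skew.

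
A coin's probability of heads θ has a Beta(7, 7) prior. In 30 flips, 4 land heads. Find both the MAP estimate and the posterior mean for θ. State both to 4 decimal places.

Posterior: Beta(7+4, 7+26) = Beta(11, 33).
Mode = (11−1)/(11+33−2) = 10/42 = 0.2381.
Mean = 11/(11+33) = 11/44 = 0.2500.

MAP = 0.2381, posterior mean = 0.2500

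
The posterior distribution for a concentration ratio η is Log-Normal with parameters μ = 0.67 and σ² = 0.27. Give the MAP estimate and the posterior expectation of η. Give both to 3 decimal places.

MAP = 1.492; posterior mean = 2.237

Mode = exp(μ − σ²) = exp(0.40) = 1.492.
Mean = exp(μ + σ²/2) = exp(0.805) = 2.237.
Right-skewed posterior ⇒ mode < mean.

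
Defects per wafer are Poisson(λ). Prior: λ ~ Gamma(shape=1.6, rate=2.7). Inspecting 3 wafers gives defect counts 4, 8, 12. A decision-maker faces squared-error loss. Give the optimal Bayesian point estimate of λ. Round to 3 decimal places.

4.491

Σ counts = 24. Posterior: Gamma(shape = 1.6+24 = 25.6, rate = 2.7+3 = 5.7).
Mode = (α−1)/β = 24.6/5.7 = 4.316.
Mean = α/β = 25.6/5.7 = 4.491.
Squared-error loss ⇒ the optimal estimator is the posterior mean.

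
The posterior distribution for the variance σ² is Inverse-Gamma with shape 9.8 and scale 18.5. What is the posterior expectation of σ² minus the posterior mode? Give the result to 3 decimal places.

0.389

Mode = β/(α+1) = 18.5/10.8 = 1.713.
Mean = β/(α−1) = 18.5/8.8 = 2.102.
Difference = 2.102 − 1.713 = 0.389.
The posterior is right-skewed, so the mean exceeds the mode.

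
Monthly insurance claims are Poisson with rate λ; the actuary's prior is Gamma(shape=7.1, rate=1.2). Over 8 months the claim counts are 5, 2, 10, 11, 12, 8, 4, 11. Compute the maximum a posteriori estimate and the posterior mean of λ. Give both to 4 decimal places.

Σ counts = 63. Posterior: Gamma(shape = 7.1+63 = 70.1, rate = 1.2+8 = 9.2).
Mode = (α−1)/β = 69.1/9.2 = 7.5109.
Mean = α/β = 70.1/9.2 = 7.6196.

MAP: 7.5109. Posterior mean: 7.6196.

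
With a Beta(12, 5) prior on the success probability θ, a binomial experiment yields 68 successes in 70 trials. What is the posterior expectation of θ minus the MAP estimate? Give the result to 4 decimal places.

-0.0099

Posterior: Beta(12+68, 5+2) = Beta(80, 7).
Mode = (80−1)/(80+7−2) = 79/85 = 0.9294.
Mean = 80/(80+7) = 80/87 = 0.9195.
Difference = 0.9195 − 0.9294 = -0.0099.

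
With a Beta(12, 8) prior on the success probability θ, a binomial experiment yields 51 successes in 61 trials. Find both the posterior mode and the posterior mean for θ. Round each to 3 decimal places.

MAP = 0.785, posterior mean = 0.778

Posterior: Beta(12+51, 8+10) = Beta(63, 18).
Mode = (63−1)/(63+18−2) = 62/79 = 0.785.
Mean = 63/(63+18) = 63/81 = 0.778.
The mean is pulled below the mode by the posterior's left skew.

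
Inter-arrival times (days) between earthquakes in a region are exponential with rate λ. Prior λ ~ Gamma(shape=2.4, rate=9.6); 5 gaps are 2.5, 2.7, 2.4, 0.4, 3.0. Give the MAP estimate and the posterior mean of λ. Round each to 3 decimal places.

MAP estimate = 0.311, posterior mean = 0.359

Σ times = 11.0. Posterior: Gamma(shape = 2.4+5 = 7.4, rate = 9.6+11.0 = 20.6).
Mode = (α−1)/β = 6.4/20.6 = 0.311.
Mean = α/β = 7.4/20.6 = 0.359.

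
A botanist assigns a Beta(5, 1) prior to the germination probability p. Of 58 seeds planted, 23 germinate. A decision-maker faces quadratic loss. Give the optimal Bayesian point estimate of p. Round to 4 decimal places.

0.4375

Posterior: Beta(5+23, 1+35) = Beta(28, 36).
Mode = (28−1)/(28+36−2) = 27/62 = 0.4355.
Mean = 28/(28+36) = 28/64 = 0.4375.
Quadratic loss ⇒ the optimal estimator is the posterior mean.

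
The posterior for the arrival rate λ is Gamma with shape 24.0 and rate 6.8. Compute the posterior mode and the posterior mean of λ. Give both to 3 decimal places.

MAP: 3.382. Posterior mean: 3.529.

Mode = (α−1)/β = 23.0/6.8 = 3.382.
Mean = α/β = 24.0/6.8 = 3.529.
Mean > mode: the posterior has a right tail.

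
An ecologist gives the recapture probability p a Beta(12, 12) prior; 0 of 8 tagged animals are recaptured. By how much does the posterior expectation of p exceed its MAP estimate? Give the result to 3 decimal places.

0.008

Posterior: Beta(12+0, 12+8) = Beta(12, 20).
Mode = (12−1)/(12+20−2) = 11/30 = 0.367.
Mean = 12/(12+20) = 12/32 = 0.375.
Difference = 0.375 − 0.367 = 0.008.
The mean is pulled above the mode by the posterior's right skew.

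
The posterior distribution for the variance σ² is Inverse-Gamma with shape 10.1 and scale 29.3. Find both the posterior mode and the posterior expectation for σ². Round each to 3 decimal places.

posterior mode = 2.640, posterior expectation = 3.220

Mode = β/(α+1) = 29.3/11.1 = 2.640.
Mean = β/(α−1) = 29.3/9.1 = 3.220.
The mean is pulled above the mode by the posterior's right skew.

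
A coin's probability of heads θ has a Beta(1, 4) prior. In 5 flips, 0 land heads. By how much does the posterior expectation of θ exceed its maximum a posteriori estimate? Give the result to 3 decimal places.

0.100

Posterior: Beta(1+0, 4+5) = Beta(1, 9).
Since α = 1 ≤ 1 and β > 1, the Beta density is monotone decreasing on [0,1]; the mode is at 0.
Mean = 1/(1+9) = 0.100.
Difference = 0.100 − 0.000 = 0.100.
The posterior is right-skewed, so the mean exceeds the mode.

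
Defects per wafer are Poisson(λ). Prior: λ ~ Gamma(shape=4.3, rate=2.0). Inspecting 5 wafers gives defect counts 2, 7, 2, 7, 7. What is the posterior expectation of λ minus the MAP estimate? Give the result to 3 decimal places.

Σ counts = 25. Posterior: Gamma(shape = 4.3+25 = 29.3, rate = 2.0+5 = 7.0).
Mode = (α−1)/β = 28.3/7.0 = 4.043.
Mean = α/β = 29.3/7.0 = 4.186.
Difference = 4.186 − 4.043 = 0.143.

0.143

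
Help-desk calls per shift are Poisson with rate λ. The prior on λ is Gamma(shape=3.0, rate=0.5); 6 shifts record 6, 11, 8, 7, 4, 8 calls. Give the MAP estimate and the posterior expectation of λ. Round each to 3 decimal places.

MAP: 7.077. Posterior mean: 7.231.

Σ counts = 44. Posterior: Gamma(shape = 3.0+44 = 47.0, rate = 0.5+6 = 6.5).
Mode = (α−1)/β = 46.0/6.5 = 7.077.
Mean = α/β = 47.0/6.5 = 7.231.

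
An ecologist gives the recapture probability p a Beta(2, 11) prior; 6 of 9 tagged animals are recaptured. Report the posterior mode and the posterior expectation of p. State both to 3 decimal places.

posterior mode = 0.350, posterior expectation = 0.364

Posterior: Beta(2+6, 11+3) = Beta(8, 14).
Mode = (8−1)/(8+14−2) = 7/20 = 0.350.
Mean = 8/(8+14) = 8/22 = 0.364.
The mean is pulled above the mode by the posterior's right skew.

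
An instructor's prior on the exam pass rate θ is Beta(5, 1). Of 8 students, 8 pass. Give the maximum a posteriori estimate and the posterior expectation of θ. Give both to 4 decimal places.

Posterior: Beta(5+8, 1+0) = Beta(13, 1).
Since β = 1 ≤ 1 and α > 1, the Beta density is monotone increasing on [0,1]; the mode is at 1.
Mean = 13/(13+1) = 0.9286.

MAP = 1.0000, posterior mean = 0.9286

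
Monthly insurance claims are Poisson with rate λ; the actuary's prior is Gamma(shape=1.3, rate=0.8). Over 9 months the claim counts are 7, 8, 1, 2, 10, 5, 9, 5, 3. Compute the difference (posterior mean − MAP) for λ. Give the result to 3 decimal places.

Σ counts = 50. Posterior: Gamma(shape = 1.3+50 = 51.3, rate = 0.8+9 = 9.8).
Mode = (α−1)/β = 50.3/9.8 = 5.133.
Mean = α/β = 51.3/9.8 = 5.235.
Difference = 5.235 − 5.133 = 0.102.
Right-skewed posterior ⇒ mode < mean.

0.102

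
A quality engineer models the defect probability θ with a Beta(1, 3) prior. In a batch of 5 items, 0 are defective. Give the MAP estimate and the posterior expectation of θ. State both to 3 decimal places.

Posterior: Beta(1+0, 3+5) = Beta(1, 8).
Since α = 1 ≤ 1 and β > 1, the Beta density is monotone decreasing on [0,1]; the mode is at 0.
Mean = 1/(1+8) = 0.111.
Right-skewed posterior ⇒ mode < mean.

MAP estimate = 0.000, posterior expectation = 0.111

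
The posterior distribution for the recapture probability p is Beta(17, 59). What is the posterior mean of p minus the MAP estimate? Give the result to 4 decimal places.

0.0075

Mode = (17−1)/(17+59−2) = 16/74 = 0.2162.
Mean = 17/(17+59) = 17/76 = 0.2237.
Difference = 0.2237 − 0.2162 = 0.0075.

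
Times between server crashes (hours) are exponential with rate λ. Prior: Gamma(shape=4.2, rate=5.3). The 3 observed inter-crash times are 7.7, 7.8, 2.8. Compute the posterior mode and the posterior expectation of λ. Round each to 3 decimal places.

MAP = 0.263, posterior mean = 0.305

Σ times = 18.3. Posterior: Gamma(shape = 4.2+3 = 7.2, rate = 5.3+18.3 = 23.6).
Mode = (α−1)/β = 6.2/23.6 = 0.263.
Mean = α/β = 7.2/23.6 = 0.305.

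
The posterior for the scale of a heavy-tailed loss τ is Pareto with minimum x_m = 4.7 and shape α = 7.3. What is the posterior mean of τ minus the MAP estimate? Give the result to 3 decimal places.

The Pareto density is strictly decreasing on [x_m, ∞), so the mode is x_m = 4.700.
Mean = α·x_m/(α−1) = 7.3·4.7/6.3 = 5.446.
Difference = 5.446 − 4.700 = 0.746.
Mean > mode: the posterior has a right tail.

0.746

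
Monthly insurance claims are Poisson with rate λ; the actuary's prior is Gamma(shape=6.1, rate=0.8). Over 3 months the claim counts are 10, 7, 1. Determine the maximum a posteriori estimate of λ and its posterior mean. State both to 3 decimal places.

λ_MAP = 6.079, E[λ|data] = 6.342

Σ counts = 18. Posterior: Gamma(shape = 6.1+18 = 24.1, rate = 0.8+3 = 3.8).
Mode = (α−1)/β = 23.1/3.8 = 6.079.
Mean = α/β = 24.1/3.8 = 6.342.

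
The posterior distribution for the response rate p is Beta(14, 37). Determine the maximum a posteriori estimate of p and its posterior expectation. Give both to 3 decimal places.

MAP = 0.265, posterior mean = 0.275

Mode = (14−1)/(14+37−2) = 13/49 = 0.265.
Mean = 14/(14+37) = 14/51 = 0.275.
The mean is pulled above the mode by the posterior's right skew.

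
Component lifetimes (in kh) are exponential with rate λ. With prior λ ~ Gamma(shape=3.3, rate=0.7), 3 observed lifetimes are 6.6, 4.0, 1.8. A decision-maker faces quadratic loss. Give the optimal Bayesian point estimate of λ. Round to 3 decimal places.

0.481

Σ times = 12.4. Posterior: Gamma(shape = 3.3+3 = 6.3, rate = 0.7+12.4 = 13.1).
Mode = (α−1)/β = 5.3/13.1 = 0.405.
Mean = α/β = 6.3/13.1 = 0.481.
Quadratic loss ⇒ the optimal estimator is the posterior mean.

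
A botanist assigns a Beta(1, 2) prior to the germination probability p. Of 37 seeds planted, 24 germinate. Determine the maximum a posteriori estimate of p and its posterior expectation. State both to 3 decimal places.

Posterior: Beta(1+24, 2+13) = Beta(25, 15).
Mode = (25−1)/(25+15−2) = 24/38 = 0.632.
Mean = 25/(25+15) = 25/40 = 0.625.

MAP: 0.632. Posterior mean: 0.625.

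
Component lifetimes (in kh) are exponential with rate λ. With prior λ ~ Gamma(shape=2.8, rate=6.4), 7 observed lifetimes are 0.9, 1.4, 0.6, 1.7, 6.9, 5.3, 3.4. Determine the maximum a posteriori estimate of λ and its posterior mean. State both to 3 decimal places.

MAP = 0.331, posterior mean = 0.368

Σ times = 20.2. Posterior: Gamma(shape = 2.8+7 = 9.8, rate = 6.4+20.2 = 26.6).
Mode = (α−1)/β = 8.8/26.6 = 0.331.
Mean = α/β = 9.8/26.6 = 0.368.
The mean is pulled above the mode by the posterior's right skew.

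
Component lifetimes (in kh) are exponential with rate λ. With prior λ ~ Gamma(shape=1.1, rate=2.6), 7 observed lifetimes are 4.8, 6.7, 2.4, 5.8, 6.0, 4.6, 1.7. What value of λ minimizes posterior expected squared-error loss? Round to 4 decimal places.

0.2341

Σ times = 32.0. Posterior: Gamma(shape = 1.1+7 = 8.1, rate = 2.6+32.0 = 34.6).
Mode = (α−1)/β = 7.1/34.6 = 0.2052.
Mean = α/β = 8.1/34.6 = 0.2341.
Squared-error loss ⇒ the optimal estimator is the posterior mean.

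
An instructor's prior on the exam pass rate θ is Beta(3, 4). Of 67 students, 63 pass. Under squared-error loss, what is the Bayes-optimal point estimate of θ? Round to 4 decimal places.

Posterior: Beta(3+63, 4+4) = Beta(66, 8).
Mode = (66−1)/(66+8−2) = 65/72 = 0.9028.
Mean = 66/(66+8) = 66/74 = 0.8919.
Squared-error loss ⇒ the optimal estimator is the posterior mean.

0.8919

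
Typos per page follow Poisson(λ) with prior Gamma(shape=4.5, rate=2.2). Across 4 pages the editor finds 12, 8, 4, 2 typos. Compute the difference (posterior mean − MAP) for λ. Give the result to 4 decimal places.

Σ counts = 26. Posterior: Gamma(shape = 4.5+26 = 30.5, rate = 2.2+4 = 6.2).
Mode = (α−1)/β = 29.5/6.2 = 4.7581.
Mean = α/β = 30.5/6.2 = 4.9194.
Difference = 4.9194 − 4.7581 = 0.1613.

0.1613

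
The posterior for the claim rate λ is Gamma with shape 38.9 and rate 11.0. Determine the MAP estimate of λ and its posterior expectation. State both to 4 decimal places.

MAP estimate = 3.4455, posterior expectation = 3.5364

Mode = (α−1)/β = 37.9/11.0 = 3.4455.
Mean = α/β = 38.9/11.0 = 3.5364.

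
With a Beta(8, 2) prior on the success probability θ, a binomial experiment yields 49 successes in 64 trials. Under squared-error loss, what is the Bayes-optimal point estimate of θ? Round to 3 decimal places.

0.770

Posterior: Beta(8+49, 2+15) = Beta(57, 17).
Mode = (57−1)/(57+17−2) = 56/72 = 0.778.
Mean = 57/(57+17) = 57/74 = 0.770.
Squared-error loss ⇒ the optimal estimator is the posterior mean.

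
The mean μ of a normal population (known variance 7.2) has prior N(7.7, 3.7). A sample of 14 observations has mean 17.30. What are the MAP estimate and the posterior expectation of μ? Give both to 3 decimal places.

MAP estimate = 16.128, posterior expectation = 16.128

Posterior for μ is Normal. Precision-weighted mean: (1/3.7·7.7 + 14/7.2·17.30) / (1/3.7 + 14/7.2) = 16.128.
A Normal posterior is symmetric, so mode = mean.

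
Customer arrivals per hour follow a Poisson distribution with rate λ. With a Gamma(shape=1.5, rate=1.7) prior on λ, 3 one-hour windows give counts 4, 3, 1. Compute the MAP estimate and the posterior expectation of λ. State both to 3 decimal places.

Σ counts = 8. Posterior: Gamma(shape = 1.5+8 = 9.5, rate = 1.7+3 = 4.7).
Mode = (α−1)/β = 8.5/4.7 = 1.809.
Mean = α/β = 9.5/4.7 = 2.021.

MAP = 1.809; posterior mean = 2.021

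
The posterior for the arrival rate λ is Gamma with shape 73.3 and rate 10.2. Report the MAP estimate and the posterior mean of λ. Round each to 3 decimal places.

Mode = (α−1)/β = 72.3/10.2 = 7.088.
Mean = α/β = 73.3/10.2 = 7.186.
The posterior is right-skewed, so the mean exceeds the mode.

MAP estimate = 7.088, posterior mean = 7.186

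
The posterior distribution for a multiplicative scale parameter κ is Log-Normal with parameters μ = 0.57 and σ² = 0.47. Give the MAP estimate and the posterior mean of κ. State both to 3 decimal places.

Mode = exp(μ − σ²) = exp(0.10) = 1.105.
Mean = exp(μ + σ²/2) = exp(0.805) = 2.237.
The posterior is right-skewed, so the mean exceeds the mode.

MAP estimate = 1.105, posterior mean = 2.237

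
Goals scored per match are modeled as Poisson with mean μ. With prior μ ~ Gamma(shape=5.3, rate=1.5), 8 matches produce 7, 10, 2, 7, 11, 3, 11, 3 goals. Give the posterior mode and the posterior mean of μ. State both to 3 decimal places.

Σ counts = 54. Posterior: Gamma(shape = 5.3+54 = 59.3, rate = 1.5+8 = 9.5).
Mode = (α−1)/β = 58.3/9.5 = 6.137.
Mean = α/β = 59.3/9.5 = 6.242.

MAP = 6.137, posterior mean = 6.242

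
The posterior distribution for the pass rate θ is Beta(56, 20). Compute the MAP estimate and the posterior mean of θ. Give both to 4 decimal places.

Mode = (56−1)/(56+20−2) = 55/74 = 0.7432.
Mean = 56/(56+20) = 56/76 = 0.7368.

MAP = 0.7432, posterior mean = 0.7368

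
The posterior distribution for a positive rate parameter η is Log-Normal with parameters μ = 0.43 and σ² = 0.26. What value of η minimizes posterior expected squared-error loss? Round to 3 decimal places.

Mode = exp(μ − σ²) = exp(0.17) = 1.185.
Mean = exp(μ + σ²/2) = exp(0.560) = 1.751.
Squared-error loss ⇒ the optimal estimator is the posterior mean.

1.751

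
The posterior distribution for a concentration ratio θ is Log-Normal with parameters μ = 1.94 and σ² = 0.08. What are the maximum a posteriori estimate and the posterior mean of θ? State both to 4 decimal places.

maximum a posteriori estimate = 6.4237, posterior mean = 7.2427

Mode = exp(μ − σ²) = exp(1.86) = 6.4237.
Mean = exp(μ + σ²/2) = exp(1.980) = 7.2427.
Right-skewed posterior ⇒ mode < mean.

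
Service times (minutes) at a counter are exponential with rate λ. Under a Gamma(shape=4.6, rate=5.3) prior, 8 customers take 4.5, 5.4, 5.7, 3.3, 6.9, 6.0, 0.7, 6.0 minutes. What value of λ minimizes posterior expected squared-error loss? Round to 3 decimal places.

Σ times = 38.5. Posterior: Gamma(shape = 4.6+8 = 12.6, rate = 5.3+38.5 = 43.8).
Mode = (α−1)/β = 11.6/43.8 = 0.265.
Mean = α/β = 12.6/43.8 = 0.288.
Squared-error loss ⇒ the optimal estimator is the posterior mean.

0.288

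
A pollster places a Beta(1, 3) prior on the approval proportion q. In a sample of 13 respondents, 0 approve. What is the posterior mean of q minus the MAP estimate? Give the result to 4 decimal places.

Posterior: Beta(1+0, 3+13) = Beta(1, 16).
Since α = 1 ≤ 1 and β > 1, the Beta density is monotone decreasing on [0,1]; the mode is at 0.
Mean = 1/(1+16) = 0.0588.
Difference = 0.0588 − 0.0000 = 0.0588.

0.0588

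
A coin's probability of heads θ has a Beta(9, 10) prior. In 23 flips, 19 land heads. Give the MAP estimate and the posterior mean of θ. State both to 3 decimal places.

Posterior: Beta(9+19, 10+4) = Beta(28, 14).
Mode = (28−1)/(28+14−2) = 27/40 = 0.675.
Mean = 28/(28+14) = 28/42 = 0.667.
The posterior is left-skewed, so the mode exceeds the mean.

MAP = 0.675; posterior mean = 0.667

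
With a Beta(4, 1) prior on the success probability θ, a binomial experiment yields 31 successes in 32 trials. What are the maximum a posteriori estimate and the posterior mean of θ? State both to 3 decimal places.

Posterior: Beta(4+31, 1+1) = Beta(35, 2).
Mode = (35−1)/(35+2−2) = 34/35 = 0.971.
Mean = 35/(35+2) = 35/37 = 0.946.

MAP = 0.971; posterior mean = 0.946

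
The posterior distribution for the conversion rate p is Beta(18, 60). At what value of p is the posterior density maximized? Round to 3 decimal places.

0.224

Mode = (18−1)/(18+60−2) = 17/76 = 0.224.
Mean = 18/(18+60) = 18/78 = 0.231.
This is the posterior mode — the MAP estimate.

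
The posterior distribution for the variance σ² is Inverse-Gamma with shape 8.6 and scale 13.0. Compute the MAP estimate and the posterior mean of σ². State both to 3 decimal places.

Mode = β/(α+1) = 13.0/9.6 = 1.354.
Mean = β/(α−1) = 13.0/7.6 = 1.711.

MAP estimate = 1.354, posterior mean = 1.711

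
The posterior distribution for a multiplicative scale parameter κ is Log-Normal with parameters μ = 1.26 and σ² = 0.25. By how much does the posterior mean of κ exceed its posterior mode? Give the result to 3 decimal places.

1.249

Mode = exp(μ − σ²) = exp(1.01) = 2.746.
Mean = exp(μ + σ²/2) = exp(1.385) = 3.995.
Difference = 3.995 − 2.746 = 1.249.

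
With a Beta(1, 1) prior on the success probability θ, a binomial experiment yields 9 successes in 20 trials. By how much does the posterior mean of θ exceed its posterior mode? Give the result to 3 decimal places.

0.005

Posterior: Beta(1+9, 1+11) = Beta(10, 12).
Mode = (10−1)/(10+12−2) = 9/20 = 0.450.
With a flat prior the MAP equals the MLE, 9/20.
Mean = 10/(10+12) = 10/22 = 0.455.
Difference = 0.455 − 0.450 = 0.005.
The mean is pulled above the mode by the posterior's right skew.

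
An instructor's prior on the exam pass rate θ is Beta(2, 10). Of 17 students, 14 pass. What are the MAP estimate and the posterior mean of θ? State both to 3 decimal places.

Posterior: Beta(2+14, 10+3) = Beta(16, 13).
Mode = (16−1)/(16+13−2) = 15/27 = 0.556.
Mean = 16/(16+13) = 16/29 = 0.552.

θ_MAP = 0.556, E[θ|data] = 0.552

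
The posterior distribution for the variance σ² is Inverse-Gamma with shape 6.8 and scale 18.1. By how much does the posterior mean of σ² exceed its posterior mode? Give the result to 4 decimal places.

Mode = β/(α+1) = 18.1/7.8 = 2.3205.
Mean = β/(α−1) = 18.1/5.8 = 3.1207.
Difference = 3.1207 − 2.3205 = 0.8002.

0.8002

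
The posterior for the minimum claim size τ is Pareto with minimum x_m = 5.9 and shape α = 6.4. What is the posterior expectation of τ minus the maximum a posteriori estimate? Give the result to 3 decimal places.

1.093

The Pareto density is strictly decreasing on [x_m, ∞), so the mode is x_m = 5.900.
Mean = α·x_m/(α−1) = 6.4·5.9/5.4 = 6.993.
Difference = 6.993 − 5.900 = 1.093.
The mean is pulled above the mode by the posterior's right skew.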